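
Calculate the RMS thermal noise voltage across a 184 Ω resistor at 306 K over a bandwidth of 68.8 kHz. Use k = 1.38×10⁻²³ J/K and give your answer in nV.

V_n = √(4kTRB)
4kTRB = 4 × 1.38×10⁻²³ × 306 × 1.84×10² × 6.88×10⁴ = 2.14×10⁻¹³ V²
V_n = √(2.14×10⁻¹³) = 4.62×10⁻⁷ V = 462 nV

462 nV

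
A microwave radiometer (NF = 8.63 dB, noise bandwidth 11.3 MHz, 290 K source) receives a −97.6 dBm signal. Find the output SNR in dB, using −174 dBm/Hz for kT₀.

−2.8 dB

Noise floor: N = −174 + 10 log₁₀(B) + NF
10 log₁₀(1.13×10⁷) = 70.53 dB
N = −174 + 70.53 + 8.63 = −94.84 dBm
SNR = P_sig − N = −97.6 − (−94.84) = −2.76 dB → −2.8 dB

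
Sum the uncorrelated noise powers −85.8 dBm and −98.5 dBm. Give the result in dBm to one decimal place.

Convert to linear, add, convert back:
P₁ = 2.63×10⁻¹² W, P₂ = 1.41×10⁻¹³ W
P_tot = 2.77×10⁻¹² W → 10 log₁₀(P_tot / 10⁻³) = −85.6 dBm

−85.6 dBm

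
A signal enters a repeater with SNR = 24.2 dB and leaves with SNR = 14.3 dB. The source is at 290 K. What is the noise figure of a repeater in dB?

NF (dB) = SNR_in(dB) − SNR_out(dB) when the source is at T₀
NF = 24.2 − 14.3 = 9.9 dB

9.9 dB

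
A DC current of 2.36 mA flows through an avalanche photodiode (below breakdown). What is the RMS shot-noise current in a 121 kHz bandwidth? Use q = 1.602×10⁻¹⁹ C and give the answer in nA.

I_n = √(2qI·B)
2qI·B = 2 × 1.602×10⁻¹⁹ × 2.36×10⁻³ × 1.21×10⁵ = 9.15×10⁻¹⁷ A²
I_n = √(9.15×10⁻¹⁷) = 9.57×10⁻⁹ A = 9.57 nA

9.57 nA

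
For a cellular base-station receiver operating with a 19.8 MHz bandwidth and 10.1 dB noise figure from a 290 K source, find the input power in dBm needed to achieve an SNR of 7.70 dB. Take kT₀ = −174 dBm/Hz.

−83.2 dBm

Sensitivity = −174 + 10 log₁₀(B) + NF + SNR_min
= −174 + 72.97 + 10.1 + 7.70
= −83.23 dBm → −83.2 dBm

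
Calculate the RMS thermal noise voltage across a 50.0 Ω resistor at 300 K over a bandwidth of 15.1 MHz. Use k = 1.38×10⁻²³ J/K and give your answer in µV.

V_n = √(4kTRB)
4kTRB = 4 × 1.38×10⁻²³ × 300 × 5.00×10¹ × 1.51×10⁷ = 1.25×10⁻¹¹ V²
V_n = √(1.25×10⁻¹¹) = 3.54×10⁻⁶ V = 3.54 µV

3.54 µV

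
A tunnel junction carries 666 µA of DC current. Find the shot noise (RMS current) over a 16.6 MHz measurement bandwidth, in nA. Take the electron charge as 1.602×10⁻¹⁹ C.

59.5 nA

I_n = √(2qI·B)
2qI·B = 2 × 1.602×10⁻¹⁹ × 6.66×10⁻⁴ × 1.66×10⁷ = 3.54×10⁻¹⁵ A²
I_n = √(3.54×10⁻¹⁵) = 5.95×10⁻⁸ A = 59.5 nA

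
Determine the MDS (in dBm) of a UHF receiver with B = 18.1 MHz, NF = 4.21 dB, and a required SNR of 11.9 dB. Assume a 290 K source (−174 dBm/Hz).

−85.3 dBm

Sensitivity = −174 + 10 log₁₀(B) + NF + SNR_min
= −174 + 72.58 + 4.21 + 11.9
= −85.31 dBm → −85.3 dBm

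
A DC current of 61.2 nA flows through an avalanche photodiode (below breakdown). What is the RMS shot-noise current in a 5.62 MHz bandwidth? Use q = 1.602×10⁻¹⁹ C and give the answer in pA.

I_n = √(2qI·B)
2qI·B = 2 × 1.602×10⁻¹⁹ × 6.12×10⁻⁸ × 5.62×10⁶ = 1.10×10⁻¹⁹ A²
I_n = √(1.10×10⁻¹⁹) = 3.32×10⁻¹⁰ A = 332 pA

332 pA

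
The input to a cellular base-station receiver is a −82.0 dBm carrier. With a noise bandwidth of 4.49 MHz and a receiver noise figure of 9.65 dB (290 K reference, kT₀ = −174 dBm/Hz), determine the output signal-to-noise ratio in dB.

Noise floor: N = −174 + 10 log₁₀(B) + NF
10 log₁₀(4.49×10⁶) = 66.52 dB
N = −174 + 66.52 + 9.65 = −97.83 dBm
SNR = P_sig − N = −82.0 − (−97.83) = 15.83 dB → 15.8 dB

15.8 dB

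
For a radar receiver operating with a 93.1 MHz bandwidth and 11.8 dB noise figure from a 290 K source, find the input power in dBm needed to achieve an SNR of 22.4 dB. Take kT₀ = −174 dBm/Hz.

−60.1 dBm

Sensitivity = −174 + 10 log₁₀(B) + NF + SNR_min
= −174 + 79.69 + 11.8 + 22.4
= −60.11 dBm → −60.1 dBm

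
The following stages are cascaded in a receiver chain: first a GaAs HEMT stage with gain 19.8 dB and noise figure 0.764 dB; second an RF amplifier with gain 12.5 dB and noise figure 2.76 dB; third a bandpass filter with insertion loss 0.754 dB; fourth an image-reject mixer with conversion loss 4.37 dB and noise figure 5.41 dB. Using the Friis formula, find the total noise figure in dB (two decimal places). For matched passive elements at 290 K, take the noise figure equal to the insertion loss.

0.80 dB

Convert to linear (a loss of L dB is a gain of −L dB): F_i = 10^(NF_i/10), G_i = 10^(G_i,dB/10)
  Stage 1: F_1 = 10^(0.764/10) = 1.192, G_1 = 10^(19.8/10) = 95.50
  Stage 2: F_2 = 10^(2.76/10) = 1.888, G_2 = 10^(12.5/10) = 17.78
  Stage 3: F_3 = 10^(0.754/10) = 1.190, G_3 = 10^(−0.754/10) = 0.8406
  Stage 4: F_4 = 10^(5.41/10) = 3.475, G_4 = 10^(−4.37/10) = 0.3656
Friis cascade:
  F = 1.192 + (1.888 − 1)/95.50 + (1.190 − 1)/1698 + (3.475 − 1)/1428 = 1.203
NF = 10 log₁₀(1.203) = 0.80 dB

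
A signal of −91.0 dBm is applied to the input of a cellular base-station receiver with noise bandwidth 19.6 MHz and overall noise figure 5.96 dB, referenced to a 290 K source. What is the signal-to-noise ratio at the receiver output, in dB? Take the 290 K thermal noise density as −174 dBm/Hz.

Noise floor: N = −174 + 10 log₁₀(B) + NF
10 log₁₀(1.96×10⁷) = 72.92 dB
N = −174 + 72.92 + 5.96 = −95.12 dBm
SNR = P_sig − N = −91.0 − (−95.12) = 4.12 dB → 4.1 dB

4.1 dB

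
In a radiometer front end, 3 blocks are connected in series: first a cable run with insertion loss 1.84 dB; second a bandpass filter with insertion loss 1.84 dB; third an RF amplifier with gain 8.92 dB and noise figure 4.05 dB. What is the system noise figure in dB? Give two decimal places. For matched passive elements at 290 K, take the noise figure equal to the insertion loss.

Convert to linear (a loss of L dB is a gain of −L dB): F_i = 10^(NF_i/10), G_i = 10^(G_i,dB/10)
  Stage 1: F_1 = 10^(1.84/10) = 1.528, G_1 = 10^(−1.84/10) = 0.6546
  Stage 2: F_2 = 10^(1.84/10) = 1.528, G_2 = 10^(−1.84/10) = 0.6546
  Stage 3: F_3 = 10^(4.05/10) = 2.541, G_3 = 10^(8.92/10) = 7.798
Friis cascade:
  F = 1.528 + (1.528 − 1)/0.6546 + (2.541 − 1)/0.4285 = 5.929
NF = 10 log₁₀(5.929) = 7.73 dB

7.73 dB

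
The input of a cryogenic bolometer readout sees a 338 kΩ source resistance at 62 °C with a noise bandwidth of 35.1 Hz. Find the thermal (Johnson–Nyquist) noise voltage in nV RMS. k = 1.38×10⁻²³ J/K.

T = 62 °C + 273.15 = 335.15 K
V_n = √(4kTRB)
4kTRB = 4 × 1.38×10⁻²³ × 335.15 × 3.38×10⁵ × 3.51×10¹ = 2.19×10⁻¹³ V²
V_n = √(2.19×10⁻¹³) = 4.68×10⁻⁷ V = 468 nV

468 nV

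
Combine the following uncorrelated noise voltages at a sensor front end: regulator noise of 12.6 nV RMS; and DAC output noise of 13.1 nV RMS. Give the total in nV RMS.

Uncorrelated sources add in power (mean-square): V_tot = √(ΣV_i²)
V_tot = √[(1.26×10⁻⁸)² + (1.31×10⁻⁸)²] = 1.82×10⁻⁸ V = 18.2 nV

18.2 nV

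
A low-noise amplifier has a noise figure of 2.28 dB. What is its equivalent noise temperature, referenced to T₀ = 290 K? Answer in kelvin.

200 K

F = 10^(2.28/10) = 1.69044
T_e = (F − 1)·T₀ = (1.69044 − 1) × 290 = 200 K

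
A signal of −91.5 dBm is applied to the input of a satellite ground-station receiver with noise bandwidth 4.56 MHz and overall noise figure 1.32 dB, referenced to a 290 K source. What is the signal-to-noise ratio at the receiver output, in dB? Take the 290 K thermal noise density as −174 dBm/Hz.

14.6 dB

Noise floor: N = −174 + 10 log₁₀(B) + NF
10 log₁₀(4.56×10⁶) = 66.59 dB
N = −174 + 66.59 + 1.32 = −106.09 dBm
SNR = P_sig − N = −91.5 − (−106.09) = 14.59 dB → 14.6 dB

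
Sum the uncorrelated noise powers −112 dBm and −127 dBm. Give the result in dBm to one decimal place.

−111.9 dBm

Convert to linear, add, convert back:
P₁ = 6.31×10⁻¹⁵ W, P₂ = 2.00×10⁻¹⁶ W
P_tot = 6.51×10⁻¹⁵ W → 10 log₁₀(P_tot / 10⁻³) = −111.9 dBm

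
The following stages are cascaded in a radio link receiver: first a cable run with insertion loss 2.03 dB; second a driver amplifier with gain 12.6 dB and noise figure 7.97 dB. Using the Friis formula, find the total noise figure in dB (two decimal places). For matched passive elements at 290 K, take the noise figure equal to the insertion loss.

10.00 dB

Convert to linear (a loss of L dB is a gain of −L dB): F_i = 10^(NF_i/10), G_i = 10^(G_i,dB/10)
  Stage 1: F_1 = 10^(2.03/10) = 1.596, G_1 = 10^(−2.03/10) = 0.6266
  Stage 2: F_2 = 10^(7.97/10) = 6.266, G_2 = 10^(12.6/10) = 18.20
Friis cascade:
  F = 1.596 + (6.266 − 1)/0.6266 = 10.00
NF = 10 log₁₀(10.00) = 10.00 dB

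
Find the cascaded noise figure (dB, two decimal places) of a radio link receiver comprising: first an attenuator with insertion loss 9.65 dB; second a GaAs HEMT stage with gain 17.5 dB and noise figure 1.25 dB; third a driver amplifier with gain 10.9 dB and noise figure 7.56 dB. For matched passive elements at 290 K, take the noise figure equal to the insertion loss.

Convert to linear (a loss of L dB is a gain of −L dB): F_i = 10^(NF_i/10), G_i = 10^(G_i,dB/10)
  Stage 1: F_1 = 10^(9.65/10) = 9.226, G_1 = 10^(−9.65/10) = 0.1084
  Stage 2: F_2 = 10^(1.25/10) = 1.334, G_2 = 10^(17.5/10) = 56.23
  Stage 3: F_3 = 10^(7.56/10) = 5.702, G_3 = 10^(10.9/10) = 12.30
Friis cascade:
  F = 9.226 + (1.334 − 1)/0.1084 + (5.702 − 1)/6.095 = 13.07
NF = 10 log₁₀(13.07) = 11.16 dB

11.16 dB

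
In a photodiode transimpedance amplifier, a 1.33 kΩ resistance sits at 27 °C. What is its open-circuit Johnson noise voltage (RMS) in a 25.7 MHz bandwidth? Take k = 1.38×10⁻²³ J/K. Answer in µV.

T = 27 °C + 273.15 = 300.15 K
V_n = √(4kTRB)
4kTRB = 4 × 1.38×10⁻²³ × 300.15 × 1.33×10³ × 2.57×10⁷ = 5.66×10⁻¹⁰ V²
V_n = √(5.66×10⁻¹⁰) = 2.38×10⁻⁵ V = 23.8 µV

23.8 µV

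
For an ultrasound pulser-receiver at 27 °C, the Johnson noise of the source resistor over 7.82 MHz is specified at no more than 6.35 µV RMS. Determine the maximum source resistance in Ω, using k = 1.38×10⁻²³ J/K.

311 Ω

T = 27 °C + 273.15 = 300.15 K
Johnson–Nyquist: V_n = √(4kTRB) ⇒ R = V_n² / (4kTB)
4kTB = 4 × 1.38×10⁻²³ × 300.15 × 7.82×10⁶ = 1.30×10⁻¹³
R = (6.35×10⁻⁶)² / 1.30×10⁻¹³ = 3.11×10² Ω = 311 Ω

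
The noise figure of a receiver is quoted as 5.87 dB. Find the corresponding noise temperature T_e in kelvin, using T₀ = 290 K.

F = 10^(5.87/10) = 3.86367
T_e = (F − 1)·T₀ = (3.86367 − 1) × 290 = 830 K

830 K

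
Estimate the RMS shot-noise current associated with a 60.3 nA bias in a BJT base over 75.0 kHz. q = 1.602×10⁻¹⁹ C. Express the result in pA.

I_n = √(2qI·B)
2qI·B = 2 × 1.602×10⁻¹⁹ × 6.03×10⁻⁸ × 7.50×10⁴ = 1.45×10⁻²¹ A²
I_n = √(1.45×10⁻²¹) = 3.81×10⁻¹¹ A = 38.1 pA

38.1 pA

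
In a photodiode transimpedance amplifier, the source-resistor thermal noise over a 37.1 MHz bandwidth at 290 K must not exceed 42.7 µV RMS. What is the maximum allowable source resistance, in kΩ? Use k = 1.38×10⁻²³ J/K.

Johnson–Nyquist: V_n = √(4kTRB) ⇒ R = V_n² / (4kTB)
4kTB = 4 × 1.38×10⁻²³ × 290 × 3.71×10⁷ = 5.94×10⁻¹³
R = (4.27×10⁻⁵)² / 5.94×10⁻¹³ = 3.07×10³ Ω = 3.07 kΩ

3.07 kΩ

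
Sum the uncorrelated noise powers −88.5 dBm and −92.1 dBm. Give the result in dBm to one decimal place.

−86.9 dBm

Convert to linear, add, convert back:
P₁ = 1.41×10⁻¹² W, P₂ = 6.17×10⁻¹³ W
P_tot = 2.03×10⁻¹² W → 10 log₁₀(P_tot / 10⁻³) = −86.9 dBm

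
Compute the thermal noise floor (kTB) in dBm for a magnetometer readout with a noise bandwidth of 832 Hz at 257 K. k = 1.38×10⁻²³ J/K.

−145.3 dBm

P_n = kTB = 1.38×10⁻²³ × 257 × 8.32×10² = 2.95×10⁻¹⁸ W
In dBm: 10 log₁₀(2.95×10⁻¹⁸ / 10⁻³) = −145.3 dBm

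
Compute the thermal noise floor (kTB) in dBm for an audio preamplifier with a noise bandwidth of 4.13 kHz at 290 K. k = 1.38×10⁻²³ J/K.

P_n = kTB = 1.38×10⁻²³ × 290 × 4.13×10³ = 1.65×10⁻¹⁷ W
In dBm: 10 log₁₀(1.65×10⁻¹⁷ / 10⁻³) = −137.8 dBm

−137.8 dBm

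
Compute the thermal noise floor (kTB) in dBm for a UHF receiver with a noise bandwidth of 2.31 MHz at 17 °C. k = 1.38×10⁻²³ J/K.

−110.3 dBm

T = 17 °C + 273.15 = 290.15 K
P_n = kTB = 1.38×10⁻²³ × 290.15 × 2.31×10⁶ = 9.25×10⁻¹⁵ W
In dBm: 10 log₁₀(9.25×10⁻¹⁵ / 10⁻³) = −110.3 dBm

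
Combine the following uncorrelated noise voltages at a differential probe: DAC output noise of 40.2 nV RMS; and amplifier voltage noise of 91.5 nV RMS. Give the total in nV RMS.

Uncorrelated sources add in power (mean-square): V_tot = √(ΣV_i²)
V_tot = √[(4.02×10⁻⁸)² + (9.15×10⁻⁸)²] = 9.99×10⁻⁸ V = 99.9 nV

99.9 nV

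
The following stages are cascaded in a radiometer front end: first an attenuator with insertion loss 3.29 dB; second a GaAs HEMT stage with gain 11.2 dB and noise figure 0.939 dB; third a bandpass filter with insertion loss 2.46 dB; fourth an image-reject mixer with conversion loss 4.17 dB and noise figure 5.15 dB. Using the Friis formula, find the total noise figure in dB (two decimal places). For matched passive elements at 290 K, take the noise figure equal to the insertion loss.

Convert to linear (a loss of L dB is a gain of −L dB): F_i = 10^(NF_i/10), G_i = 10^(G_i,dB/10)
  Stage 1: F_1 = 10^(3.29/10) = 2.133, G_1 = 10^(−3.29/10) = 0.4688
  Stage 2: F_2 = 10^(0.939/10) = 1.241, G_2 = 10^(11.2/10) = 13.18
  Stage 3: F_3 = 10^(2.46/10) = 1.762, G_3 = 10^(−2.46/10) = 0.5675
  Stage 4: F_4 = 10^(5.15/10) = 3.273, G_4 = 10^(−4.17/10) = 0.3828
Friis cascade:
  F = 2.133 + (1.241 − 1)/0.4688 + (1.762 − 1)/6.180 + (3.273 − 1)/3.508 = 3.419
NF = 10 log₁₀(3.419) = 5.34 dB

5.34 dB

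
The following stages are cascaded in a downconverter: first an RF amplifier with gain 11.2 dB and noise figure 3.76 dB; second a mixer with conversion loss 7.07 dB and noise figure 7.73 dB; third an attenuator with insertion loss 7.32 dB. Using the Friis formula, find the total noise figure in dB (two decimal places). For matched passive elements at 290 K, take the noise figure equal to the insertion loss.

6.48 dB

Convert to linear (a loss of L dB is a gain of −L dB): F_i = 10^(NF_i/10), G_i = 10^(G_i,dB/10)
  Stage 1: F_1 = 10^(3.76/10) = 2.377, G_1 = 10^(11.2/10) = 13.18
  Stage 2: F_2 = 10^(7.73/10) = 5.929, G_2 = 10^(−7.07/10) = 0.1963
  Stage 3: F_3 = 10^(7.32/10) = 5.395, G_3 = 10^(−7.32/10) = 0.1854
Friis cascade:
  F = 2.377 + (5.929 − 1)/13.18 + (5.395 − 1)/2.588 = 4.449
NF = 10 log₁₀(4.449) = 6.48 dB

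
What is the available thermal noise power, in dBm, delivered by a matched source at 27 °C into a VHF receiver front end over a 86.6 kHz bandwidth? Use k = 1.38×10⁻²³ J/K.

−124.5 dBm

T = 27 °C + 273.15 = 300.15 K
P_n = kTB = 1.38×10⁻²³ × 300.15 × 8.66×10⁴ = 3.59×10⁻¹⁶ W
In dBm: 10 log₁₀(3.59×10⁻¹⁶ / 10⁻³) = −124.5 dBm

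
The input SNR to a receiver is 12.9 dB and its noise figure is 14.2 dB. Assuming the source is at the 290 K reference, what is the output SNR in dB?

By definition F = SNR_in/SNR_out, so in dB: SNR_out = SNR_in − NF
SNR_out = 12.9 − 14.2 = −1.3 dB

−1.3 dB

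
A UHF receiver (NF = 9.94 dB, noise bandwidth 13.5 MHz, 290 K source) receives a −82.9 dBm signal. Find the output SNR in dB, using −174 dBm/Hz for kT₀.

9.9 dB

Noise floor: N = −174 + 10 log₁₀(B) + NF
10 log₁₀(1.35×10⁷) = 71.3 dB
N = −174 + 71.3 + 9.94 = −92.76 dBm
SNR = P_sig − N = −82.9 − (−92.76) = 9.86 dB → 9.9 dB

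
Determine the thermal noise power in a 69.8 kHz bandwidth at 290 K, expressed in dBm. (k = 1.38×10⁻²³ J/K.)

−125.5 dBm

P_n = kTB = 1.38×10⁻²³ × 290 × 6.98×10⁴ = 2.79×10⁻¹⁶ W
In dBm: 10 log₁₀(2.79×10⁻¹⁶ / 10⁻³) = −125.5 dBm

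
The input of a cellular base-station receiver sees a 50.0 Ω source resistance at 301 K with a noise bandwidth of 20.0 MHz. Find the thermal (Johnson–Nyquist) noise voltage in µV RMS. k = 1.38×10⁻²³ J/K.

4.08 µV

V_n = √(4kTRB)
4kTRB = 4 × 1.38×10⁻²³ × 301 × 5.00×10¹ × 2.00×10⁷ = 1.66×10⁻¹¹ V²
V_n = √(1.66×10⁻¹¹) = 4.08×10⁻⁶ V = 4.08 µV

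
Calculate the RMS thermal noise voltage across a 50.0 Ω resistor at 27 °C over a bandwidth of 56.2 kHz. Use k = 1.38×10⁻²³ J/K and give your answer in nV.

T = 27 °C + 273.15 = 300.15 K
V_n = √(4kTRB)
4kTRB = 4 × 1.38×10⁻²³ × 300.15 × 5.00×10¹ × 5.62×10⁴ = 4.66×10⁻¹⁴ V²
V_n = √(4.66×10⁻¹⁴) = 2.16×10⁻⁷ V = 216 nV

216 nV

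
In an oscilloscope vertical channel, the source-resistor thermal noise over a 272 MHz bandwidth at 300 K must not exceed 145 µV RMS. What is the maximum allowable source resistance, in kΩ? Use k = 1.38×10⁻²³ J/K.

Johnson–Nyquist: V_n = √(4kTRB) ⇒ R = V_n² / (4kTB)
4kTB = 4 × 1.38×10⁻²³ × 300 × 2.72×10⁸ = 4.50×10⁻¹²
R = (1.45×10⁻⁴)² / 4.50×10⁻¹² = 4.67×10³ Ω = 4.67 kΩ

4.67 kΩ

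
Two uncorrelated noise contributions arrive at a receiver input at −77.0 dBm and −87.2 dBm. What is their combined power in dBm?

−76.6 dBm

Convert to linear, add, convert back:
P₁ = 2.00×10⁻¹¹ W, P₂ = 1.91×10⁻¹² W
P_tot = 2.19×10⁻¹¹ W → 10 log₁₀(P_tot / 10⁻³) = −76.6 dBm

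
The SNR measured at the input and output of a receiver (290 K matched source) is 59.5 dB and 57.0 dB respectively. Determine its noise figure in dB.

2.5 dB

NF (dB) = SNR_in(dB) − SNR_out(dB) when the source is at T₀
NF = 59.5 − 57.0 = 2.5 dB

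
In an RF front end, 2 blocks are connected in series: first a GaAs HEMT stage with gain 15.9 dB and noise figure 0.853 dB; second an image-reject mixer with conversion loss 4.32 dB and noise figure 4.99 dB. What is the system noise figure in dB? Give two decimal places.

1.05 dB

Convert to linear (a loss of L dB is a gain of −L dB): F_i = 10^(NF_i/10), G_i = 10^(G_i,dB/10)
  Stage 1: F_1 = 10^(0.853/10) = 1.217, G_1 = 10^(15.9/10) = 38.90
  Stage 2: F_2 = 10^(4.99/10) = 3.155, G_2 = 10^(−4.32/10) = 0.3698
Friis cascade:
  F = 1.217 + (3.155 − 1)/38.90 = 1.272
NF = 10 log₁₀(1.272) = 1.05 dB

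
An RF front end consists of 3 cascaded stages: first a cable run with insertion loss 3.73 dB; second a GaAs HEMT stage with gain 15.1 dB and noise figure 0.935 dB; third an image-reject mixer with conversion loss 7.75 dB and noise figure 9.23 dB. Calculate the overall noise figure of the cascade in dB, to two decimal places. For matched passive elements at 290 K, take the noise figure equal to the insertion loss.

Convert to linear (a loss of L dB is a gain of −L dB): F_i = 10^(NF_i/10), G_i = 10^(G_i,dB/10)
  Stage 1: F_1 = 10^(3.73/10) = 2.360, G_1 = 10^(−3.73/10) = 0.4236
  Stage 2: F_2 = 10^(0.935/10) = 1.240, G_2 = 10^(15.1/10) = 32.36
  Stage 3: F_3 = 10^(9.23/10) = 8.375, G_3 = 10^(−7.75/10) = 0.1679
Friis cascade:
  F = 2.360 + (1.240 − 1)/0.4236 + (8.375 − 1)/13.71 = 3.466
NF = 10 log₁₀(3.466) = 5.40 dB

5.40 dB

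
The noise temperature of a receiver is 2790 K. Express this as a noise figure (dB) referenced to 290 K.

F = 1 + T_e/T₀ = 1 + 2790/290 = 10.6207
NF = 10 log₁₀(10.6207) = 10.26 dB

10.26 dB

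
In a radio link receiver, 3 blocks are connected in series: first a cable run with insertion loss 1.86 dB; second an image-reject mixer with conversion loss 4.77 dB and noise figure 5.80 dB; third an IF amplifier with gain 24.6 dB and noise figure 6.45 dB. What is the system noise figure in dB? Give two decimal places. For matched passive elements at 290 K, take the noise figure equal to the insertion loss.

Convert to linear (a loss of L dB is a gain of −L dB): F_i = 10^(NF_i/10), G_i = 10^(G_i,dB/10)
  Stage 1: F_1 = 10^(1.86/10) = 1.535, G_1 = 10^(−1.86/10) = 0.6516
  Stage 2: F_2 = 10^(5.80/10) = 3.802, G_2 = 10^(−4.77/10) = 0.3334
  Stage 3: F_3 = 10^(6.45/10) = 4.416, G_3 = 10^(24.6/10) = 288.4
Friis cascade:
  F = 1.535 + (3.802 − 1)/0.6516 + (4.416 − 1)/0.2173 = 21.56
NF = 10 log₁₀(21.56) = 13.34 dB

13.34 dB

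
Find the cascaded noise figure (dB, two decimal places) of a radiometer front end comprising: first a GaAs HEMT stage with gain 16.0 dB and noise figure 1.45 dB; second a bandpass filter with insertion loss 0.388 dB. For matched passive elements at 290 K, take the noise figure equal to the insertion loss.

1.46 dB

Convert to linear (a loss of L dB is a gain of −L dB): F_i = 10^(NF_i/10), G_i = 10^(G_i,dB/10)
  Stage 1: F_1 = 10^(1.45/10) = 1.396, G_1 = 10^(16.0/10) = 39.81
  Stage 2: F_2 = 10^(0.388/10) = 1.093, G_2 = 10^(−0.388/10) = 0.9145
Friis cascade:
  F = 1.396 + (1.093 − 1)/39.81 = 1.399
NF = 10 log₁₀(1.399) = 1.46 dB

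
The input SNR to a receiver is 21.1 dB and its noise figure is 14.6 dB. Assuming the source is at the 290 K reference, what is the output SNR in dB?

By definition F = SNR_in/SNR_out, so in dB: SNR_out = SNR_in − NF
SNR_out = 21.1 − 14.6 = 6.5 dB

6.5 dB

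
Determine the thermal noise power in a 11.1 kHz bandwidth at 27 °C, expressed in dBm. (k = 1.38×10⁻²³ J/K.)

−133.4 dBm

T = 27 °C + 273.15 = 300.15 K
P_n = kTB = 1.38×10⁻²³ × 300.15 × 1.11×10⁴ = 4.60×10⁻¹⁷ W
In dBm: 10 log₁₀(4.60×10⁻¹⁷ / 10⁻³) = −133.4 dBm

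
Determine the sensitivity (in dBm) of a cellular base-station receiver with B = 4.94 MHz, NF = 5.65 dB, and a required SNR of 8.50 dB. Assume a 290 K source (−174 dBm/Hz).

Sensitivity = −174 + 10 log₁₀(B) + NF + SNR_min
= −174 + 66.94 + 5.65 + 8.50
= −92.91 dBm → −92.9 dBm

−92.9 dBm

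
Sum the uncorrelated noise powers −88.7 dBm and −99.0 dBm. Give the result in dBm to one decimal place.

Convert to linear, add, convert back:
P₁ = 1.35×10⁻¹² W, P₂ = 1.26×10⁻¹³ W
P_tot = 1.47×10⁻¹² W → 10 log₁₀(P_tot / 10⁻³) = −88.3 dBm

−88.3 dBm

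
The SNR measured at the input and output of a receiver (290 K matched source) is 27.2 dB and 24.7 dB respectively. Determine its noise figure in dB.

NF (dB) = SNR_in(dB) − SNR_out(dB) when the source is at T₀
NF = 27.2 − 24.7 = 2.5 dB

2.5 dB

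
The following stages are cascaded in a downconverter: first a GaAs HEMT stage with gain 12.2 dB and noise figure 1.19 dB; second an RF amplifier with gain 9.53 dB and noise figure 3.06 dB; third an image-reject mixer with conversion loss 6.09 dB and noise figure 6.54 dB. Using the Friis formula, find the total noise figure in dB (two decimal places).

1.46 dB

Convert to linear (a loss of L dB is a gain of −L dB): F_i = 10^(NF_i/10), G_i = 10^(G_i,dB/10)
  Stage 1: F_1 = 10^(1.19/10) = 1.315, G_1 = 10^(12.2/10) = 16.60
  Stage 2: F_2 = 10^(3.06/10) = 2.023, G_2 = 10^(9.53/10) = 8.974
  Stage 3: F_3 = 10^(6.54/10) = 4.508, G_3 = 10^(−6.09/10) = 0.2460
Friis cascade:
  F = 1.315 + (2.023 − 1)/16.60 + (4.508 − 1)/148.9 = 1.400
NF = 10 log₁₀(1.400) = 1.46 dB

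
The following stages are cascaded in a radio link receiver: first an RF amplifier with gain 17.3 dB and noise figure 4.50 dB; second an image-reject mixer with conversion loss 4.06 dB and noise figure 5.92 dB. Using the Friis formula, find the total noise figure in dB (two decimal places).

4.58 dB

Convert to linear (a loss of L dB is a gain of −L dB): F_i = 10^(NF_i/10), G_i = 10^(G_i,dB/10)
  Stage 1: F_1 = 10^(4.50/10) = 2.818, G_1 = 10^(17.3/10) = 53.70
  Stage 2: F_2 = 10^(5.92/10) = 3.908, G_2 = 10^(−4.06/10) = 0.3926
Friis cascade:
  F = 2.818 + (3.908 − 1)/53.70 = 2.873
NF = 10 log₁₀(2.873) = 4.58 dB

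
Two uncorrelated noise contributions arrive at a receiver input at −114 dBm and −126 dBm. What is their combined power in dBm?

Convert to linear, add, convert back:
P₁ = 3.98×10⁻¹⁵ W, P₂ = 2.51×10⁻¹⁶ W
P_tot = 4.23×10⁻¹⁵ W → 10 log₁₀(P_tot / 10⁻³) = −113.7 dBm

−113.7 dBm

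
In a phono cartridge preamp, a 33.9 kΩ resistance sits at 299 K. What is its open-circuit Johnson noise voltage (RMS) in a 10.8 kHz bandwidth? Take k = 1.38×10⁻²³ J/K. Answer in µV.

2.46 µV

V_n = √(4kTRB)
4kTRB = 4 × 1.38×10⁻²³ × 299 × 3.39×10⁴ × 1.08×10⁴ = 6.04×10⁻¹² V²
V_n = √(6.04×10⁻¹²) = 2.46×10⁻⁶ V = 2.46 µV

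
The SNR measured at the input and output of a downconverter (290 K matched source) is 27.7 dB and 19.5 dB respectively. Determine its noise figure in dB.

8.2 dB

NF (dB) = SNR_in(dB) − SNR_out(dB) when the source is at T₀
NF = 27.7 − 19.5 = 8.2 dB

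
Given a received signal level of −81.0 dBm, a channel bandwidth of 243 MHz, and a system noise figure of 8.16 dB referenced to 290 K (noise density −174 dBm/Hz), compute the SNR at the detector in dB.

Noise floor: N = −174 + 10 log₁₀(B) + NF
10 log₁₀(2.43×10⁸) = 83.86 dB
N = −174 + 83.86 + 8.16 = −81.98 dBm
SNR = P_sig − N = −81.0 − (−81.98) = 0.98 dB → 1.0 dB

1.0 dB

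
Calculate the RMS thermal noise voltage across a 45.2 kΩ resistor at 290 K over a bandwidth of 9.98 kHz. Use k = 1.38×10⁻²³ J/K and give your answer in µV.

2.69 µV

V_n = √(4kTRB)
4kTRB = 4 × 1.38×10⁻²³ × 290 × 4.52×10⁴ × 9.98×10³ = 7.22×10⁻¹² V²
V_n = √(7.22×10⁻¹²) = 2.69×10⁻⁶ V = 2.69 µV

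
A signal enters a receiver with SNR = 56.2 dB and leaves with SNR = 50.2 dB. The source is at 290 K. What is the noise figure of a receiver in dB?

6.0 dB

NF (dB) = SNR_in(dB) − SNR_out(dB) when the source is at T₀
NF = 56.2 − 50.2 = 6.0 dB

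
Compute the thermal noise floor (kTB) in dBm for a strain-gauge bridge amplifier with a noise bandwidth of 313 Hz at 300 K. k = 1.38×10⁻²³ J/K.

−148.9 dBm

P_n = kTB = 1.38×10⁻²³ × 300 × 3.13×10² = 1.30×10⁻¹⁸ W
In dBm: 10 log₁₀(1.30×10⁻¹⁸ / 10⁻³) = −148.9 dBm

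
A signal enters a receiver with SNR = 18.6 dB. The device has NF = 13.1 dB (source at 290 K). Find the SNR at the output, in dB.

By definition F = SNR_in/SNR_out, so in dB: SNR_out = SNR_in − NF
SNR_out = 18.6 − 13.1 = 5.5 dB

5.5 dB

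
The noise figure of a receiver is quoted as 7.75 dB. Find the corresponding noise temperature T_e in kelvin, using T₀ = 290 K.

F = 10^(7.75/10) = 5.95662
T_e = (F − 1)·T₀ = (5.95662 − 1) × 290 = 1437 K

1437 K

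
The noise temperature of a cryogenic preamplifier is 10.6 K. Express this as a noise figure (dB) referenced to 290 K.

0.156 dB

F = 1 + T_e/T₀ = 1 + 10.6/290 = 1.03655
NF = 10 log₁₀(1.03655) = 0.156 dB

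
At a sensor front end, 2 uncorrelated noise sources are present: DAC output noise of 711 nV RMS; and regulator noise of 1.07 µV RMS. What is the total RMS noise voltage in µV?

1.28 µV

Uncorrelated sources add in power (mean-square): V_tot = √(ΣV_i²)
V_tot = √[(7.11×10⁻⁷)² + (1.07×10⁻⁶)²] = 1.28×10⁻⁶ V = 1.28 µV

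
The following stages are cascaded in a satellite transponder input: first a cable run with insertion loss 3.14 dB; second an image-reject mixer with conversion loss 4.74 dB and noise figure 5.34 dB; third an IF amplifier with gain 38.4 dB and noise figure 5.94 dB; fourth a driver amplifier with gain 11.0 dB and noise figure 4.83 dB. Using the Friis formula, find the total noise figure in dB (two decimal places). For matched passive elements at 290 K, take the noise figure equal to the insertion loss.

Convert to linear (a loss of L dB is a gain of −L dB): F_i = 10^(NF_i/10), G_i = 10^(G_i,dB/10)
  Stage 1: F_1 = 10^(3.14/10) = 2.061, G_1 = 10^(−3.14/10) = 0.4853
  Stage 2: F_2 = 10^(5.34/10) = 3.420, G_2 = 10^(−4.74/10) = 0.3357
  Stage 3: F_3 = 10^(5.94/10) = 3.926, G_3 = 10^(38.4/10) = 6918
  Stage 4: F_4 = 10^(4.83/10) = 3.041, G_4 = 10^(11.0/10) = 12.59
Friis cascade:
  F = 2.061 + (3.420 − 1)/0.4853 + (3.926 − 1)/0.1629 + (3.041 − 1)/1127 = 25.01
NF = 10 log₁₀(25.01) = 13.98 dB

13.98 dB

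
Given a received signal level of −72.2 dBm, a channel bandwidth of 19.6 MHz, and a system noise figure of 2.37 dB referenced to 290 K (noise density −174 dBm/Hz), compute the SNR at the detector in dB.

26.5 dB

Noise floor: N = −174 + 10 log₁₀(B) + NF
10 log₁₀(1.96×10⁷) = 72.92 dB
N = −174 + 72.92 + 2.37 = −98.71 dBm
SNR = P_sig − N = −72.2 − (−98.71) = 26.51 dB → 26.5 dB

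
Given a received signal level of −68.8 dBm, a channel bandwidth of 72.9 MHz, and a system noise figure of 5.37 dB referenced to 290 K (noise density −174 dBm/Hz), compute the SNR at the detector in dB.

Noise floor: N = −174 + 10 log₁₀(B) + NF
10 log₁₀(7.29×10⁷) = 78.63 dB
N = −174 + 78.63 + 5.37 = −90.00 dBm
SNR = P_sig − N = −68.8 − (−90.00) = 21.20 dB → 21.2 dB

21.2 dB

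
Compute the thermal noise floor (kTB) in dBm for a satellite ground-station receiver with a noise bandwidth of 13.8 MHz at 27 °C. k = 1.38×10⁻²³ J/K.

T = 27 °C + 273.15 = 300.15 K
P_n = kTB = 1.38×10⁻²³ × 300.15 × 1.38×10⁷ = 5.72×10⁻¹⁴ W
In dBm: 10 log₁₀(5.72×10⁻¹⁴ / 10⁻³) = −102.4 dBm

−102.4 dBm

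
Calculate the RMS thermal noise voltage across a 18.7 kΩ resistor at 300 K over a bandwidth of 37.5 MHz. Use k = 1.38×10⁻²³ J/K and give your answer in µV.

V_n = √(4kTRB)
4kTRB = 4 × 1.38×10⁻²³ × 300 × 1.87×10⁴ × 3.75×10⁷ = 1.16×10⁻⁸ V²
V_n = √(1.16×10⁻⁸) = 1.08×10⁻⁴ V = 108 µV

108 µV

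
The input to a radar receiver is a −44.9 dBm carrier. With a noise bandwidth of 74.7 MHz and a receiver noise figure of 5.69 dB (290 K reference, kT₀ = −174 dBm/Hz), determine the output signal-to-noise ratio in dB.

Noise floor: N = −174 + 10 log₁₀(B) + NF
10 log₁₀(7.47×10⁷) = 78.73 dB
N = −174 + 78.73 + 5.69 = −89.58 dBm
SNR = P_sig − N = −44.9 − (−89.58) = 44.68 dB → 44.7 dB

44.7 dB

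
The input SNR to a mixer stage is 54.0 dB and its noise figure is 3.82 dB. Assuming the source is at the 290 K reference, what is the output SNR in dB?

By definition F = SNR_in/SNR_out, so in dB: SNR_out = SNR_in − NF
SNR_out = 54.0 − 3.82 = 50.18 dB

50.18 dB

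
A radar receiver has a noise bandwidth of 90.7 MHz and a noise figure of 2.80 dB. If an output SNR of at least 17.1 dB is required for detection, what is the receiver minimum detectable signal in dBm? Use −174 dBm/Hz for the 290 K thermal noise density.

−74.5 dBm

Sensitivity = −174 + 10 log₁₀(B) + NF + SNR_min
= −174 + 79.58 + 2.80 + 17.1
= −74.52 dBm → −74.5 dBm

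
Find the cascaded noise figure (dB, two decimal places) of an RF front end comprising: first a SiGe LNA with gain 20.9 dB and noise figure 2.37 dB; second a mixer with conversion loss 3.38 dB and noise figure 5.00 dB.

Convert to linear (a loss of L dB is a gain of −L dB): F_i = 10^(NF_i/10), G_i = 10^(G_i,dB/10)
  Stage 1: F_1 = 10^(2.37/10) = 1.726, G_1 = 10^(20.9/10) = 123.0
  Stage 2: F_2 = 10^(5.00/10) = 3.162, G_2 = 10^(−3.38/10) = 0.4592
Friis cascade:
  F = 1.726 + (3.162 − 1)/123.0 = 1.743
NF = 10 log₁₀(1.743) = 2.41 dB

2.41 dB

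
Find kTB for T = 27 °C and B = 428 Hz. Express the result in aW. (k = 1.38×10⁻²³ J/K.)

T = 27 °C + 273.15 = 300.15 K
P_n = kTB = 1.38×10⁻²³ × 300.15 × 4.28×10² = 1.77×10⁻¹⁸ W = 1.77 aW

1.77 aW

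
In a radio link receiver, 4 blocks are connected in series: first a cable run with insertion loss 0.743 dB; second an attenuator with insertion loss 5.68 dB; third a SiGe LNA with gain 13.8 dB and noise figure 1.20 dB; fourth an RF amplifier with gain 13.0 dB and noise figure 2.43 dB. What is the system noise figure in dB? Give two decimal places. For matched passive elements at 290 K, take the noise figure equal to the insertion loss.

Convert to linear (a loss of L dB is a gain of −L dB): F_i = 10^(NF_i/10), G_i = 10^(G_i,dB/10)
  Stage 1: F_1 = 10^(0.743/10) = 1.187, G_1 = 10^(−0.743/10) = 0.8428
  Stage 2: F_2 = 10^(5.68/10) = 3.698, G_2 = 10^(−5.68/10) = 0.2704
  Stage 3: F_3 = 10^(1.20/10) = 1.318, G_3 = 10^(13.8/10) = 23.99
  Stage 4: F_4 = 10^(2.43/10) = 1.750, G_4 = 10^(13.0/10) = 19.95
Friis cascade:
  F = 1.187 + (3.698 − 1)/0.8428 + (1.318 − 1)/0.2279 + (1.750 − 1)/5.466 = 5.922
NF = 10 log₁₀(5.922) = 7.72 dB

7.72 dB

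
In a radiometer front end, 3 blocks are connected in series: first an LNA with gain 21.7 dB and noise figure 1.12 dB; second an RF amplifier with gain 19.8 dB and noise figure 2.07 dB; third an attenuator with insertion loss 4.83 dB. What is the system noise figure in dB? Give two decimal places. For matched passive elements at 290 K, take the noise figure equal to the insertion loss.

1.13 dB

Convert to linear (a loss of L dB is a gain of −L dB): F_i = 10^(NF_i/10), G_i = 10^(G_i,dB/10)
  Stage 1: F_1 = 10^(1.12/10) = 1.294, G_1 = 10^(21.7/10) = 147.9
  Stage 2: F_2 = 10^(2.07/10) = 1.611, G_2 = 10^(19.8/10) = 95.50
  Stage 3: F_3 = 10^(4.83/10) = 3.041, G_3 = 10^(−4.83/10) = 0.3289
Friis cascade:
  F = 1.294 + (1.611 − 1)/147.9 + (3.041 − 1)/1.413×10⁴ = 1.298
NF = 10 log₁₀(1.298) = 1.13 dB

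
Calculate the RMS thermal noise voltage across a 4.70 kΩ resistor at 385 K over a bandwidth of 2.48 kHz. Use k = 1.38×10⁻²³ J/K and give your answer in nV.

V_n = √(4kTRB)
4kTRB = 4 × 1.38×10⁻²³ × 385 × 4.70×10³ × 2.48×10³ = 2.48×10⁻¹³ V²
V_n = √(2.48×10⁻¹³) = 4.98×10⁻⁷ V = 498 nV

498 nV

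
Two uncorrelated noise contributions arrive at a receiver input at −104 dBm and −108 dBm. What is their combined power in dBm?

Convert to linear, add, convert back:
P₁ = 3.98×10⁻¹⁴ W, P₂ = 1.58×10⁻¹⁴ W
P_tot = 5.57×10⁻¹⁴ W → 10 log₁₀(P_tot / 10⁻³) = −102.5 dBm

−102.5 dBm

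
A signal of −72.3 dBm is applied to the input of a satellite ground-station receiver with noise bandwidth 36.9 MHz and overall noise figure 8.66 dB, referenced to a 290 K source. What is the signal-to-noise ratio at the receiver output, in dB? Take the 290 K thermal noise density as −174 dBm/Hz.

17.4 dB

Noise floor: N = −174 + 10 log₁₀(B) + NF
10 log₁₀(3.69×10⁷) = 75.67 dB
N = −174 + 75.67 + 8.66 = −89.67 dBm
SNR = P_sig − N = −72.3 − (−89.67) = 17.37 dB → 17.4 dB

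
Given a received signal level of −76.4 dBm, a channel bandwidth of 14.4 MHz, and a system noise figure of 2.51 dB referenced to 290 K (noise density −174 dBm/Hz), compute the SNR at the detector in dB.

23.5 dB

Noise floor: N = −174 + 10 log₁₀(B) + NF
10 log₁₀(1.44×10⁷) = 71.58 dB
N = −174 + 71.58 + 2.51 = −99.91 dBm
SNR = P_sig − N = −76.4 − (−99.91) = 23.51 dB → 23.5 dB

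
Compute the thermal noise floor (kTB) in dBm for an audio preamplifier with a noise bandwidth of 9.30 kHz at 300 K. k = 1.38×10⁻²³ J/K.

P_n = kTB = 1.38×10⁻²³ × 300 × 9.30×10³ = 3.85×10⁻¹⁷ W
In dBm: 10 log₁₀(3.85×10⁻¹⁷ / 10⁻³) = −134.1 dBm

−134.1 dBm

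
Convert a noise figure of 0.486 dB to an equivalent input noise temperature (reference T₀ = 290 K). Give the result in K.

34.3 K

F = 10^(0.486/10) = 1.11841
T_e = (F − 1)·T₀ = (1.11841 − 1) × 290 = 34.3 K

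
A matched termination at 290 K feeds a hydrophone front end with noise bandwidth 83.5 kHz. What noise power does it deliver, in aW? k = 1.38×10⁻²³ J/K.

334 aW

P_n = kTB = 1.38×10⁻²³ × 290 × 8.35×10⁴ = 3.34×10⁻¹⁶ W = 334 aW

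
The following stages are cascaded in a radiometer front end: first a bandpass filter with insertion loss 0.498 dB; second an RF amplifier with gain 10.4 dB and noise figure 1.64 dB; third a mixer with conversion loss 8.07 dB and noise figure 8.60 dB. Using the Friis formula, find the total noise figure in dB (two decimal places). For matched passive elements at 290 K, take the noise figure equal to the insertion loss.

Convert to linear (a loss of L dB is a gain of −L dB): F_i = 10^(NF_i/10), G_i = 10^(G_i,dB/10)
  Stage 1: F_1 = 10^(0.498/10) = 1.122, G_1 = 10^(−0.498/10) = 0.8917
  Stage 2: F_2 = 10^(1.64/10) = 1.459, G_2 = 10^(10.4/10) = 10.96
  Stage 3: F_3 = 10^(8.60/10) = 7.244, G_3 = 10^(−8.07/10) = 0.1560
Friis cascade:
  F = 1.122 + (1.459 − 1)/0.8917 + (7.244 − 1)/9.777 = 2.275
NF = 10 log₁₀(2.275) = 3.57 dB

3.57 dB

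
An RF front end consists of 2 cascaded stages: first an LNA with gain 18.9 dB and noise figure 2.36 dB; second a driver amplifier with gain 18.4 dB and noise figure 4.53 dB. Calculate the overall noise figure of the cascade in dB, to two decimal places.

2.42 dB

Convert to linear (a loss of L dB is a gain of −L dB): F_i = 10^(NF_i/10), G_i = 10^(G_i,dB/10)
  Stage 1: F_1 = 10^(2.36/10) = 1.722, G_1 = 10^(18.9/10) = 77.62
  Stage 2: F_2 = 10^(4.53/10) = 2.838, G_2 = 10^(18.4/10) = 69.18
Friis cascade:
  F = 1.722 + (2.838 − 1)/77.62 = 1.746
NF = 10 log₁₀(1.746) = 2.42 dB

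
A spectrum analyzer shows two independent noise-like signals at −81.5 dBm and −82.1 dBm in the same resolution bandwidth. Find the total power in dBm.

Convert to linear, add, convert back:
P₁ = 7.08×10⁻¹² W, P₂ = 6.17×10⁻¹² W
P_tot = 1.32×10⁻¹¹ W → 10 log₁₀(P_tot / 10⁻³) = −78.8 dBm

−78.8 dBm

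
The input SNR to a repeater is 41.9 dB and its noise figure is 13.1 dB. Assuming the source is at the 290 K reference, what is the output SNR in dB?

By definition F = SNR_in/SNR_out, so in dB: SNR_out = SNR_in − NF
SNR_out = 41.9 − 13.1 = 28.8 dB

28.8 dB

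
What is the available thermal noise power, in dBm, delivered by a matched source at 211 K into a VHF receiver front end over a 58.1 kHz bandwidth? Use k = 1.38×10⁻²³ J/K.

−127.7 dBm

P_n = kTB = 1.38×10⁻²³ × 211 × 5.81×10⁴ = 1.69×10⁻¹⁶ W
In dBm: 10 log₁₀(1.69×10⁻¹⁶ / 10⁻³) = −127.7 dBm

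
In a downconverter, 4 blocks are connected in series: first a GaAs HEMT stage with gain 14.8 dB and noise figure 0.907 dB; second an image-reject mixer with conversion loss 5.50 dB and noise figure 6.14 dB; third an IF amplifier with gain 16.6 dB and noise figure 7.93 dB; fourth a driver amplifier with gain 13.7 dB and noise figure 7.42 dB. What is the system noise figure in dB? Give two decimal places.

2.92 dB

Convert to linear (a loss of L dB is a gain of −L dB): F_i = 10^(NF_i/10), G_i = 10^(G_i,dB/10)
  Stage 1: F_1 = 10^(0.907/10) = 1.232, G_1 = 10^(14.8/10) = 30.20
  Stage 2: F_2 = 10^(6.14/10) = 4.111, G_2 = 10^(−5.50/10) = 0.2818
  Stage 3: F_3 = 10^(7.93/10) = 6.209, G_3 = 10^(16.6/10) = 45.71
  Stage 4: F_4 = 10^(7.42/10) = 5.521, G_4 = 10^(13.7/10) = 23.44
Friis cascade:
  F = 1.232 + (4.111 − 1)/30.20 + (6.209 − 1)/8.511 + (5.521 − 1)/389.0 = 1.959
NF = 10 log₁₀(1.959) = 2.92 dB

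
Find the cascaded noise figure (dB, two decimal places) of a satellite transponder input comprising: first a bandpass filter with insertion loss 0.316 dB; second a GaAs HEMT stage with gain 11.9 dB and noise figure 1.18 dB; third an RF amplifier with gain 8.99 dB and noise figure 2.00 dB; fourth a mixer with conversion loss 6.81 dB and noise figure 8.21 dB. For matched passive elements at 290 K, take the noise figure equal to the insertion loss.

Convert to linear (a loss of L dB is a gain of −L dB): F_i = 10^(NF_i/10), G_i = 10^(G_i,dB/10)
  Stage 1: F_1 = 10^(0.316/10) = 1.075, G_1 = 10^(−0.316/10) = 0.9298
  Stage 2: F_2 = 10^(1.18/10) = 1.312, G_2 = 10^(11.9/10) = 15.49
  Stage 3: F_3 = 10^(2.00/10) = 1.585, G_3 = 10^(8.99/10) = 7.925
  Stage 4: F_4 = 10^(8.21/10) = 6.622, G_4 = 10^(−6.81/10) = 0.2084
Friis cascade:
  F = 1.075 + (1.312 − 1)/0.9298 + (1.585 − 1)/14.40 + (6.622 − 1)/114.1 = 1.501
NF = 10 log₁₀(1.501) = 1.76 dB

1.76 dB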